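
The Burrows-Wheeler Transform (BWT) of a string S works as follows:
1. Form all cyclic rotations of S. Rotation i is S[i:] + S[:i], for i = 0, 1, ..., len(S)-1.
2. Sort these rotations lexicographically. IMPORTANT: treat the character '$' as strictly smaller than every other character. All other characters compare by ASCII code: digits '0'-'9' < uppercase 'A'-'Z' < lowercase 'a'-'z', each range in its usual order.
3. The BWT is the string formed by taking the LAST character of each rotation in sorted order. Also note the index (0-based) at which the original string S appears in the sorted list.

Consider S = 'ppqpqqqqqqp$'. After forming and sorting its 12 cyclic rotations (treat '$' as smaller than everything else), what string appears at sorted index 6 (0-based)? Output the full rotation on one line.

Answer: qpqqqqqqp$pp

Derivation:
All 12 rotations (rotation i = S[i:]+S[:i]):
  rot[0] = ppqpqqqqqqp$
  rot[1] = pqpqqqqqqp$p
  rot[2] = qpqqqqqqp$pp
  rot[3] = pqqqqqqp$ppq
  rot[4] = qqqqqqp$ppqp
  rot[5] = qqqqqp$ppqpq
  rot[6] = qqqqp$ppqpqq
  rot[7] = qqqp$ppqpqqq
  rot[8] = qqp$ppqpqqqq
  rot[9] = qp$ppqpqqqqq
  rot[10] = p$ppqpqqqqqq
  rot[11] = $ppqpqqqqqqp
Sorted (with $ < everything):
  sorted[0] = $ppqpqqqqqqp
  sorted[1] = p$ppqpqqqqqq
  sorted[2] = ppqpqqqqqqp$
  sorted[3] = pqpqqqqqqp$p
  sorted[4] = pqqqqqqp$ppq
  sorted[5] = qp$ppqpqqqqq
  sorted[6] = qpqqqqqqp$pp
  sorted[7] = qqp$ppqpqqqq
  sorted[8] = qqqp$ppqpqqq
  sorted[9] = qqqqp$ppqpqq
  sorted[10] = qqqqqp$ppqpq
  sorted[11] = qqqqqqp$ppqp
sorted[6] = qpqqqqqqp$pp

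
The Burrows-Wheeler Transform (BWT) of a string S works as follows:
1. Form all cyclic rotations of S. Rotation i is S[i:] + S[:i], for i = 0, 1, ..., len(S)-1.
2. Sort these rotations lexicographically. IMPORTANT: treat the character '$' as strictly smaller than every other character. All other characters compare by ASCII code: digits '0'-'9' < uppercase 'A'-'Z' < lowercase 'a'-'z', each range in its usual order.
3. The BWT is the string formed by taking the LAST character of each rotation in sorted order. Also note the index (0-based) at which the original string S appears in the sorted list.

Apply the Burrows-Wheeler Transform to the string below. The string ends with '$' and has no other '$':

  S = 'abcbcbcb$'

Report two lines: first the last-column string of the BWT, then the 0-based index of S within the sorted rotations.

Answer: b$cccabbb
1

Derivation:
All 9 rotations (rotation i = S[i:]+S[:i]):
  rot[0] = abcbcbcb$
  rot[1] = bcbcbcb$a
  rot[2] = cbcbcb$ab
  rot[3] = bcbcb$abc
  rot[4] = cbcb$abcb
  rot[5] = bcb$abcbc
  rot[6] = cb$abcbcb
  rot[7] = b$abcbcbc
  rot[8] = $abcbcbcb
Sorted (with $ < everything):
  sorted[0] = $abcbcbcb  (last char: 'b')
  sorted[1] = abcbcbcb$  (last char: '$')
  sorted[2] = b$abcbcbc  (last char: 'c')
  sorted[3] = bcb$abcbc  (last char: 'c')
  sorted[4] = bcbcb$abc  (last char: 'c')
  sorted[5] = bcbcbcb$a  (last char: 'a')
  sorted[6] = cb$abcbcb  (last char: 'b')
  sorted[7] = cbcb$abcb  (last char: 'b')
  sorted[8] = cbcbcb$ab  (last char: 'b')
Last column: b$cccabbb
Original string S is at sorted index 1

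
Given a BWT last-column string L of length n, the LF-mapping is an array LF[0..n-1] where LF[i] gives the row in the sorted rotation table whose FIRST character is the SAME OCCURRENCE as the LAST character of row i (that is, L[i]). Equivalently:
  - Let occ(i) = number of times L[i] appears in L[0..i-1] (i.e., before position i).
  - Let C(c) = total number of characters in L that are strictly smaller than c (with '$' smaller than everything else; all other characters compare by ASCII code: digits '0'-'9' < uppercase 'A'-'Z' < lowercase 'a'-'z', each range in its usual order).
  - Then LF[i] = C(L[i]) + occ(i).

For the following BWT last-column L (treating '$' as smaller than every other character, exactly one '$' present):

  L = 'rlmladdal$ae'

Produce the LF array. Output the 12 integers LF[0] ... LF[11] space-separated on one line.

Char counts: '$':1, 'a':3, 'd':2, 'e':1, 'l':3, 'm':1, 'r':1
C (first-col start): C('$')=0, C('a')=1, C('d')=4, C('e')=6, C('l')=7, C('m')=10, C('r')=11
L[0]='r': occ=0, LF[0]=C('r')+0=11+0=11
L[1]='l': occ=0, LF[1]=C('l')+0=7+0=7
L[2]='m': occ=0, LF[2]=C('m')+0=10+0=10
L[3]='l': occ=1, LF[3]=C('l')+1=7+1=8
L[4]='a': occ=0, LF[4]=C('a')+0=1+0=1
L[5]='d': occ=0, LF[5]=C('d')+0=4+0=4
L[6]='d': occ=1, LF[6]=C('d')+1=4+1=5
L[7]='a': occ=1, LF[7]=C('a')+1=1+1=2
L[8]='l': occ=2, LF[8]=C('l')+2=7+2=9
L[9]='$': occ=0, LF[9]=C('$')+0=0+0=0
L[10]='a': occ=2, LF[10]=C('a')+2=1+2=3
L[11]='e': occ=0, LF[11]=C('e')+0=6+0=6

Answer: 11 7 10 8 1 4 5 2 9 0 3 6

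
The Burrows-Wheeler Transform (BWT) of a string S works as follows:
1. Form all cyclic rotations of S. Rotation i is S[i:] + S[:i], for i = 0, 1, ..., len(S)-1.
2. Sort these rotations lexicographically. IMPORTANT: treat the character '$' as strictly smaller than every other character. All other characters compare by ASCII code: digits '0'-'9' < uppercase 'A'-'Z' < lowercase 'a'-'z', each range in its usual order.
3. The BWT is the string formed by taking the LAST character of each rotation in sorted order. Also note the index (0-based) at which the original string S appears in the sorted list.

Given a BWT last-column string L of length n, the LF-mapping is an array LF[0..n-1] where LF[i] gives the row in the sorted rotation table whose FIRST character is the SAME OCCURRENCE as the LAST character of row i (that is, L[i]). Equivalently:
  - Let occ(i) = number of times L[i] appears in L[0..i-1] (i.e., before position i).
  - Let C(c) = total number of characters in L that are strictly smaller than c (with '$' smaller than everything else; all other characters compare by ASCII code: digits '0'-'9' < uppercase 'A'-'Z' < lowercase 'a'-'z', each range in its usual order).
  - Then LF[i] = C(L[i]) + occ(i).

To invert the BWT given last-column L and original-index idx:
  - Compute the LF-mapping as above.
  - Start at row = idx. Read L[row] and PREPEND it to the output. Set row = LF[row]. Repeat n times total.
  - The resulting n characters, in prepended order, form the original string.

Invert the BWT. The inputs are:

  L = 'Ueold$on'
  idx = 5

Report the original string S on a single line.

LF mapping: 1 3 6 4 2 0 7 5
Walk LF starting at row 5, prepending L[row]:
  step 1: row=5, L[5]='$', prepend. Next row=LF[5]=0
  step 2: row=0, L[0]='U', prepend. Next row=LF[0]=1
  step 3: row=1, L[1]='e', prepend. Next row=LF[1]=3
  step 4: row=3, L[3]='l', prepend. Next row=LF[3]=4
  step 5: row=4, L[4]='d', prepend. Next row=LF[4]=2
  step 6: row=2, L[2]='o', prepend. Next row=LF[2]=6
  step 7: row=6, L[6]='o', prepend. Next row=LF[6]=7
  step 8: row=7, L[7]='n', prepend. Next row=LF[7]=5
Reversed output: noodleU$

Answer: noodleU$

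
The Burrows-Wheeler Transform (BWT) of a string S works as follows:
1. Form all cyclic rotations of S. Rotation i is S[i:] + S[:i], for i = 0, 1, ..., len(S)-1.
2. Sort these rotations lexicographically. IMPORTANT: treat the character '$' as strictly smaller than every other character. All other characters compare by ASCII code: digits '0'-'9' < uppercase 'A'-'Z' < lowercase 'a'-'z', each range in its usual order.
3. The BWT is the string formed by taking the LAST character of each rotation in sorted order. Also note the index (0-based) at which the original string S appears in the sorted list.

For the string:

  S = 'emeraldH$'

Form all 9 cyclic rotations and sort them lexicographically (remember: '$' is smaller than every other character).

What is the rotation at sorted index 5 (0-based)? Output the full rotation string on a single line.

Answer: eraldH$em

Derivation:
All 9 rotations (rotation i = S[i:]+S[:i]):
  rot[0] = emeraldH$
  rot[1] = meraldH$e
  rot[2] = eraldH$em
  rot[3] = raldH$eme
  rot[4] = aldH$emer
  rot[5] = ldH$emera
  rot[6] = dH$emeral
  rot[7] = H$emerald
  rot[8] = $emeraldH
Sorted (with $ < everything):
  sorted[0] = $emeraldH
  sorted[1] = H$emerald
  sorted[2] = aldH$emer
  sorted[3] = dH$emeral
  sorted[4] = emeraldH$
  sorted[5] = eraldH$em
  sorted[6] = ldH$emera
  sorted[7] = meraldH$e
  sorted[8] = raldH$eme
sorted[5] = eraldH$em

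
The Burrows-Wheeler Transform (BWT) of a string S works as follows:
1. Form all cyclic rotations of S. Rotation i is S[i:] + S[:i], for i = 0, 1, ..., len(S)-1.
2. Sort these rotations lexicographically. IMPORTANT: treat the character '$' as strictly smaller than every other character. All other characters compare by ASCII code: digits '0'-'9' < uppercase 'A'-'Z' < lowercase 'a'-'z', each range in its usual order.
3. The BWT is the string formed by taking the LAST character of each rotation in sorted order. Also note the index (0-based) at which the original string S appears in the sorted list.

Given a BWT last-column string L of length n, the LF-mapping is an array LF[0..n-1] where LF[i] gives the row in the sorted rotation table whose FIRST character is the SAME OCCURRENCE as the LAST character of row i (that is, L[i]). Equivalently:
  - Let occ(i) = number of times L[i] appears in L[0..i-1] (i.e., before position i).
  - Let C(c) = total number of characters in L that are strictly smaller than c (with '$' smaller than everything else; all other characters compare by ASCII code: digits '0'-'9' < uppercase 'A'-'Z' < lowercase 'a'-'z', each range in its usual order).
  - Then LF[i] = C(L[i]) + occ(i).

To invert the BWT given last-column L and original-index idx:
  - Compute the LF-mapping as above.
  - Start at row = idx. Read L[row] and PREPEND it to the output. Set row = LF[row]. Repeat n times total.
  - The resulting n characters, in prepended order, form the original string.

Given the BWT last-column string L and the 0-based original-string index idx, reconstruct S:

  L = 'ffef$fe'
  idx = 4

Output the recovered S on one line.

LF mapping: 3 4 1 5 0 6 2
Walk LF starting at row 4, prepending L[row]:
  step 1: row=4, L[4]='$', prepend. Next row=LF[4]=0
  step 2: row=0, L[0]='f', prepend. Next row=LF[0]=3
  step 3: row=3, L[3]='f', prepend. Next row=LF[3]=5
  step 4: row=5, L[5]='f', prepend. Next row=LF[5]=6
  step 5: row=6, L[6]='e', prepend. Next row=LF[6]=2
  step 6: row=2, L[2]='e', prepend. Next row=LF[2]=1
  step 7: row=1, L[1]='f', prepend. Next row=LF[1]=4
Reversed output: feefff$

Answer: feefff$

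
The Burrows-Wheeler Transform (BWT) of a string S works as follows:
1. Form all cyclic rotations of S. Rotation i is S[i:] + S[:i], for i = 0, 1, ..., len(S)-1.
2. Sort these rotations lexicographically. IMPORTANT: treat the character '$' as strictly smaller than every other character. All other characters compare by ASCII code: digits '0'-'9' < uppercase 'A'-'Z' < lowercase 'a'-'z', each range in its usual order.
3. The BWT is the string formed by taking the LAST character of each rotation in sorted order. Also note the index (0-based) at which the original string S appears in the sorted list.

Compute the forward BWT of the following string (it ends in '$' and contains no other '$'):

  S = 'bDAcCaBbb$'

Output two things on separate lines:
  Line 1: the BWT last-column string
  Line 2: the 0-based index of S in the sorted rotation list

All 10 rotations (rotation i = S[i:]+S[:i]):
  rot[0] = bDAcCaBbb$
  rot[1] = DAcCaBbb$b
  rot[2] = AcCaBbb$bD
  rot[3] = cCaBbb$bDA
  rot[4] = CaBbb$bDAc
  rot[5] = aBbb$bDAcC
  rot[6] = Bbb$bDAcCa
  rot[7] = bb$bDAcCaB
  rot[8] = b$bDAcCaBb
  rot[9] = $bDAcCaBbb
Sorted (with $ < everything):
  sorted[0] = $bDAcCaBbb  (last char: 'b')
  sorted[1] = AcCaBbb$bD  (last char: 'D')
  sorted[2] = Bbb$bDAcCa  (last char: 'a')
  sorted[3] = CaBbb$bDAc  (last char: 'c')
  sorted[4] = DAcCaBbb$b  (last char: 'b')
  sorted[5] = aBbb$bDAcC  (last char: 'C')
  sorted[6] = b$bDAcCaBb  (last char: 'b')
  sorted[7] = bDAcCaBbb$  (last char: '$')
  sorted[8] = bb$bDAcCaB  (last char: 'B')
  sorted[9] = cCaBbb$bDA  (last char: 'A')
Last column: bDacbCb$BA
Original string S is at sorted index 7

Answer: bDacbCb$BA
7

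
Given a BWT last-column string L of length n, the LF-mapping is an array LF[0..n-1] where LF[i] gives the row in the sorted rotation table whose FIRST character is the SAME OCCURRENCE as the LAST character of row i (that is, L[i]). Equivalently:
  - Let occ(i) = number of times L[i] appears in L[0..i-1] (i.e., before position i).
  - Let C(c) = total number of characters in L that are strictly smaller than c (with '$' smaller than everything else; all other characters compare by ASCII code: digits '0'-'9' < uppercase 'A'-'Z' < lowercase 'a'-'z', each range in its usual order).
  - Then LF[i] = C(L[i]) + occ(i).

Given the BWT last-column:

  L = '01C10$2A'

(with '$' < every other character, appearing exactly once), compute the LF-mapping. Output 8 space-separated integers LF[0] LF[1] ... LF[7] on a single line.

Char counts: '$':1, '0':2, '1':2, '2':1, 'A':1, 'C':1
C (first-col start): C('$')=0, C('0')=1, C('1')=3, C('2')=5, C('A')=6, C('C')=7
L[0]='0': occ=0, LF[0]=C('0')+0=1+0=1
L[1]='1': occ=0, LF[1]=C('1')+0=3+0=3
L[2]='C': occ=0, LF[2]=C('C')+0=7+0=7
L[3]='1': occ=1, LF[3]=C('1')+1=3+1=4
L[4]='0': occ=1, LF[4]=C('0')+1=1+1=2
L[5]='$': occ=0, LF[5]=C('$')+0=0+0=0
L[6]='2': occ=0, LF[6]=C('2')+0=5+0=5
L[7]='A': occ=0, LF[7]=C('A')+0=6+0=6

Answer: 1 3 7 4 2 0 5 6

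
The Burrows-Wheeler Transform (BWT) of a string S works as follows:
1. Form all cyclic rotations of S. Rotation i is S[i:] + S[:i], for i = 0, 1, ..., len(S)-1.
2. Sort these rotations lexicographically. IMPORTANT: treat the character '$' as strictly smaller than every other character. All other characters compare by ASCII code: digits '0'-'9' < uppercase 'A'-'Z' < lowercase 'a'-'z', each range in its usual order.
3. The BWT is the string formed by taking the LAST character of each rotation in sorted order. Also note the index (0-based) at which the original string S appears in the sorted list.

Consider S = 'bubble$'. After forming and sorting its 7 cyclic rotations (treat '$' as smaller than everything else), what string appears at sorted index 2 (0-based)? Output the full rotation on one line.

Answer: ble$bub

Derivation:
All 7 rotations (rotation i = S[i:]+S[:i]):
  rot[0] = bubble$
  rot[1] = ubble$b
  rot[2] = bble$bu
  rot[3] = ble$bub
  rot[4] = le$bubb
  rot[5] = e$bubbl
  rot[6] = $bubble
Sorted (with $ < everything):
  sorted[0] = $bubble
  sorted[1] = bble$bu
  sorted[2] = ble$bub
  sorted[3] = bubble$
  sorted[4] = e$bubbl
  sorted[5] = le$bubb
  sorted[6] = ubble$b
sorted[2] = ble$bub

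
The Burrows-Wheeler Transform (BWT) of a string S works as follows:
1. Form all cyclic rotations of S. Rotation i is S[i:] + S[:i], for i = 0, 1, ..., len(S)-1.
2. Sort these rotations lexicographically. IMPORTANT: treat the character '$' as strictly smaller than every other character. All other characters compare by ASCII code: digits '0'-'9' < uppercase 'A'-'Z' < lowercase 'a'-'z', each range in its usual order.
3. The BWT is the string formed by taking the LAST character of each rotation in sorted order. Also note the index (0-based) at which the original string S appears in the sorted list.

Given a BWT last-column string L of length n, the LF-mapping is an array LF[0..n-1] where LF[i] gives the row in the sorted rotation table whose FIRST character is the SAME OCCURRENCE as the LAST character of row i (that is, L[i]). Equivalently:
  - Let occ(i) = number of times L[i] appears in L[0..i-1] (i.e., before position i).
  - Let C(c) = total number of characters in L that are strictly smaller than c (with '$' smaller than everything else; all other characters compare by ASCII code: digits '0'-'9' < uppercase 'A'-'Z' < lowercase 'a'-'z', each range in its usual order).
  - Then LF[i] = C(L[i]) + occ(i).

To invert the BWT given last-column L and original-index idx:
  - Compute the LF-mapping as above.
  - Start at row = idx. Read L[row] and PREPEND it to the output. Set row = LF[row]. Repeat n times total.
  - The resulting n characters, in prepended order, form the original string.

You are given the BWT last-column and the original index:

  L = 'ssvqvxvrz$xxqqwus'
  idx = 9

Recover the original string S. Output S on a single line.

Answer: vqwxvrszuxvsqqxs$

Derivation:
LF mapping: 5 6 9 1 10 13 11 4 16 0 14 15 2 3 12 8 7
Walk LF starting at row 9, prepending L[row]:
  step 1: row=9, L[9]='$', prepend. Next row=LF[9]=0
  step 2: row=0, L[0]='s', prepend. Next row=LF[0]=5
  step 3: row=5, L[5]='x', prepend. Next row=LF[5]=13
  step 4: row=13, L[13]='q', prepend. Next row=LF[13]=3
  step 5: row=3, L[3]='q', prepend. Next row=LF[3]=1
  step 6: row=1, L[1]='s', prepend. Next row=LF[1]=6
  step 7: row=6, L[6]='v', prepend. Next row=LF[6]=11
  step 8: row=11, L[11]='x', prepend. Next row=LF[11]=15
  step 9: row=15, L[15]='u', prepend. Next row=LF[15]=8
  step 10: row=8, L[8]='z', prepend. Next row=LF[8]=16
  step 11: row=16, L[16]='s', prepend. Next row=LF[16]=7
  step 12: row=7, L[7]='r', prepend. Next row=LF[7]=4
  step 13: row=4, L[4]='v', prepend. Next row=LF[4]=10
  step 14: row=10, L[10]='x', prepend. Next row=LF[10]=14
  step 15: row=14, L[14]='w', prepend. Next row=LF[14]=12
  step 16: row=12, L[12]='q', prepend. Next row=LF[12]=2
  step 17: row=2, L[2]='v', prepend. Next row=LF[2]=9
Reversed output: vqwxvrszuxvsqqxs$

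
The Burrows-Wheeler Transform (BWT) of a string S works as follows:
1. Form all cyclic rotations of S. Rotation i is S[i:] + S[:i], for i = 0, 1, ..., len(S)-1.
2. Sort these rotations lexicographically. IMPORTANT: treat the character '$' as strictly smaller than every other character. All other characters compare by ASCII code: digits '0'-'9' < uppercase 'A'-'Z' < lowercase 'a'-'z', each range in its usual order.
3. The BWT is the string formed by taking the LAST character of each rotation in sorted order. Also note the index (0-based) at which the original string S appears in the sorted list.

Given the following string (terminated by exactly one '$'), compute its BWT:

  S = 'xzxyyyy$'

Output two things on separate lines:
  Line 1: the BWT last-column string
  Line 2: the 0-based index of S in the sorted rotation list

All 8 rotations (rotation i = S[i:]+S[:i]):
  rot[0] = xzxyyyy$
  rot[1] = zxyyyy$x
  rot[2] = xyyyy$xz
  rot[3] = yyyy$xzx
  rot[4] = yyy$xzxy
  rot[5] = yy$xzxyy
  rot[6] = y$xzxyyy
  rot[7] = $xzxyyyy
Sorted (with $ < everything):
  sorted[0] = $xzxyyyy  (last char: 'y')
  sorted[1] = xyyyy$xz  (last char: 'z')
  sorted[2] = xzxyyyy$  (last char: '$')
  sorted[3] = y$xzxyyy  (last char: 'y')
  sorted[4] = yy$xzxyy  (last char: 'y')
  sorted[5] = yyy$xzxy  (last char: 'y')
  sorted[6] = yyyy$xzx  (last char: 'x')
  sorted[7] = zxyyyy$x  (last char: 'x')
Last column: yz$yyyxx
Original string S is at sorted index 2

Answer: yz$yyyxx
2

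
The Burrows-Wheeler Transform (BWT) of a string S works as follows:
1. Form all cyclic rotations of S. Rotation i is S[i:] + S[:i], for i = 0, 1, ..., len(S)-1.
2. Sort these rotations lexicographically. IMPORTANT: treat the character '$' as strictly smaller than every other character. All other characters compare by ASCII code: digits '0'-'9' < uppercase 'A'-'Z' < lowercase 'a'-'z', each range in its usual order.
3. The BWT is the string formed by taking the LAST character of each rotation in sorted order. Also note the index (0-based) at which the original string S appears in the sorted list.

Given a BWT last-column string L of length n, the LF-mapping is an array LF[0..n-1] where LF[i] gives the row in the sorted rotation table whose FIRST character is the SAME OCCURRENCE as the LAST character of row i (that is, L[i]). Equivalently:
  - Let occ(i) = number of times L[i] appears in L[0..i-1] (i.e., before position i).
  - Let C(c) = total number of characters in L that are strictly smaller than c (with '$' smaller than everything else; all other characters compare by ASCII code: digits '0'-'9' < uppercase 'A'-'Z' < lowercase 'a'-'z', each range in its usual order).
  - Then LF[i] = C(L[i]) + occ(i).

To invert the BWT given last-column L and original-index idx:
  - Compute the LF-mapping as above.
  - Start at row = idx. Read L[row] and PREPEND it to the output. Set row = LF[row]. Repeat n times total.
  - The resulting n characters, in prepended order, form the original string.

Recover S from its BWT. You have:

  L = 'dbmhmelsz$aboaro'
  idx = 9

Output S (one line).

LF mapping: 5 3 9 7 10 6 8 14 15 0 1 4 11 2 13 12
Walk LF starting at row 9, prepending L[row]:
  step 1: row=9, L[9]='$', prepend. Next row=LF[9]=0
  step 2: row=0, L[0]='d', prepend. Next row=LF[0]=5
  step 3: row=5, L[5]='e', prepend. Next row=LF[5]=6
  step 4: row=6, L[6]='l', prepend. Next row=LF[6]=8
  step 5: row=8, L[8]='z', prepend. Next row=LF[8]=15
  step 6: row=15, L[15]='o', prepend. Next row=LF[15]=12
  step 7: row=12, L[12]='o', prepend. Next row=LF[12]=11
  step 8: row=11, L[11]='b', prepend. Next row=LF[11]=4
  step 9: row=4, L[4]='m', prepend. Next row=LF[4]=10
  step 10: row=10, L[10]='a', prepend. Next row=LF[10]=1
  step 11: row=1, L[1]='b', prepend. Next row=LF[1]=3
  step 12: row=3, L[3]='h', prepend. Next row=LF[3]=7
  step 13: row=7, L[7]='s', prepend. Next row=LF[7]=14
  step 14: row=14, L[14]='r', prepend. Next row=LF[14]=13
  step 15: row=13, L[13]='a', prepend. Next row=LF[13]=2
  step 16: row=2, L[2]='m', prepend. Next row=LF[2]=9
Reversed output: marshbamboozled$

Answer: marshbamboozled$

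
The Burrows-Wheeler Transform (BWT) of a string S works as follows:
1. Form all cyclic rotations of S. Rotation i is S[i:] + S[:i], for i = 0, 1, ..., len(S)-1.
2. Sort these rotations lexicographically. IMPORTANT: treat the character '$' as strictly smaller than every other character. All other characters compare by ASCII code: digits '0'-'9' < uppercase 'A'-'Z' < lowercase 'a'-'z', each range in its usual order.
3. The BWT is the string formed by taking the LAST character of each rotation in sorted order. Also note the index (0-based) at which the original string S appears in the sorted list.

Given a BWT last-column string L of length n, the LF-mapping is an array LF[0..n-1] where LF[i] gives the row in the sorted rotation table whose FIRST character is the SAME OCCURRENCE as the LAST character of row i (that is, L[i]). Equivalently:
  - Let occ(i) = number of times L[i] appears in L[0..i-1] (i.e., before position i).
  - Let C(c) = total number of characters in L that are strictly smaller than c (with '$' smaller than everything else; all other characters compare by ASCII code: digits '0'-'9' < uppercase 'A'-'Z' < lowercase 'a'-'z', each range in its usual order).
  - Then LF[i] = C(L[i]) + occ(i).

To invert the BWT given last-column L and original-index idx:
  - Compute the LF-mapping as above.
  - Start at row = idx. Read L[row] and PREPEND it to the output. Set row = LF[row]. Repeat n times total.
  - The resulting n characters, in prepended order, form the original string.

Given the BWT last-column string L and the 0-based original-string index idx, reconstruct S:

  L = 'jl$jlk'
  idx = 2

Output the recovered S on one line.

Answer: jkllj$

Derivation:
LF mapping: 1 4 0 2 5 3
Walk LF starting at row 2, prepending L[row]:
  step 1: row=2, L[2]='$', prepend. Next row=LF[2]=0
  step 2: row=0, L[0]='j', prepend. Next row=LF[0]=1
  step 3: row=1, L[1]='l', prepend. Next row=LF[1]=4
  step 4: row=4, L[4]='l', prepend. Next row=LF[4]=5
  step 5: row=5, L[5]='k', prepend. Next row=LF[5]=3
  step 6: row=3, L[3]='j', prepend. Next row=LF[3]=2
Reversed output: jkllj$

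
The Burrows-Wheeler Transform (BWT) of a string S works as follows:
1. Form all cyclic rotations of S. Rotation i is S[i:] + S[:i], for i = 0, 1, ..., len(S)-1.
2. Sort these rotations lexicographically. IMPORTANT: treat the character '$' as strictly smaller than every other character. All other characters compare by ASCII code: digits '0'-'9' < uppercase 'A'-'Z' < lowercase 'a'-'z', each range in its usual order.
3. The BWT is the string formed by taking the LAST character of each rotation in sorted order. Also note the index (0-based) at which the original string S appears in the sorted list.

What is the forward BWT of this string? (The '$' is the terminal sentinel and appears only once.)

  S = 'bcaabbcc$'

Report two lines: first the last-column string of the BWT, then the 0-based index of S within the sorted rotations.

Answer: ccaa$bcbb
4

Derivation:
All 9 rotations (rotation i = S[i:]+S[:i]):
  rot[0] = bcaabbcc$
  rot[1] = caabbcc$b
  rot[2] = aabbcc$bc
  rot[3] = abbcc$bca
  rot[4] = bbcc$bcaa
  rot[5] = bcc$bcaab
  rot[6] = cc$bcaabb
  rot[7] = c$bcaabbc
  rot[8] = $bcaabbcc
Sorted (with $ < everything):
  sorted[0] = $bcaabbcc  (last char: 'c')
  sorted[1] = aabbcc$bc  (last char: 'c')
  sorted[2] = abbcc$bca  (last char: 'a')
  sorted[3] = bbcc$bcaa  (last char: 'a')
  sorted[4] = bcaabbcc$  (last char: '$')
  sorted[5] = bcc$bcaab  (last char: 'b')
  sorted[6] = c$bcaabbc  (last char: 'c')
  sorted[7] = caabbcc$b  (last char: 'b')
  sorted[8] = cc$bcaabb  (last char: 'b')
Last column: ccaa$bcbb
Original string S is at sorted index 4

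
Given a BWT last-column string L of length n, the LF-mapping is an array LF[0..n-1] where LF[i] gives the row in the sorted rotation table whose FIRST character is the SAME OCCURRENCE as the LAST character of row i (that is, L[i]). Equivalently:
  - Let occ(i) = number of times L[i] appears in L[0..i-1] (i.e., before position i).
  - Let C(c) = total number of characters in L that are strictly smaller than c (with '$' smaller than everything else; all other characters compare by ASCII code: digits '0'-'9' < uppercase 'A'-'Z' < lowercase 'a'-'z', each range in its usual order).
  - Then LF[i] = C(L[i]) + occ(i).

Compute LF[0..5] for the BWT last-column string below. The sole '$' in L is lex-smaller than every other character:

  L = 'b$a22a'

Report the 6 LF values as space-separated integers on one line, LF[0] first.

Answer: 5 0 3 1 2 4

Derivation:
Char counts: '$':1, '2':2, 'a':2, 'b':1
C (first-col start): C('$')=0, C('2')=1, C('a')=3, C('b')=5
L[0]='b': occ=0, LF[0]=C('b')+0=5+0=5
L[1]='$': occ=0, LF[1]=C('$')+0=0+0=0
L[2]='a': occ=0, LF[2]=C('a')+0=3+0=3
L[3]='2': occ=0, LF[3]=C('2')+0=1+0=1
L[4]='2': occ=1, LF[4]=C('2')+1=1+1=2
L[5]='a': occ=1, LF[5]=C('a')+1=3+1=4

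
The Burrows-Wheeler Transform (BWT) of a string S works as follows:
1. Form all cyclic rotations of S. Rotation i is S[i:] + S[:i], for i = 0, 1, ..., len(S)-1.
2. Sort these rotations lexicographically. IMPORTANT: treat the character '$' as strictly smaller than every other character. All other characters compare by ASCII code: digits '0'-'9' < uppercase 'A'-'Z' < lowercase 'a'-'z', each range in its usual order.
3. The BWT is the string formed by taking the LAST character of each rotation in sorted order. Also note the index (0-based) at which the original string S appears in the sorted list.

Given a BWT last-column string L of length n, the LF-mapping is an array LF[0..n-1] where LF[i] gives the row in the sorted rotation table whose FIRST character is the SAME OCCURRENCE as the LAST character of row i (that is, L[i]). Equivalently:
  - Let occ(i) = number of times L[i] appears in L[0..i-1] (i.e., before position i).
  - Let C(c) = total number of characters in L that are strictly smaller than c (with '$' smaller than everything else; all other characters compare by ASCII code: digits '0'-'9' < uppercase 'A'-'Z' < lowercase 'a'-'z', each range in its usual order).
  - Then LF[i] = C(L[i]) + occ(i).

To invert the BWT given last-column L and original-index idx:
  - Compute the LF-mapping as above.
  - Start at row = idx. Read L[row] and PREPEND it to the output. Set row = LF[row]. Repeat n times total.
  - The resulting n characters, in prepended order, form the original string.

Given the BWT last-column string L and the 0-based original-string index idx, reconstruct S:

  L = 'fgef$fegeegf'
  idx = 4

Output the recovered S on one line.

LF mapping: 5 9 1 6 0 7 2 10 3 4 11 8
Walk LF starting at row 4, prepending L[row]:
  step 1: row=4, L[4]='$', prepend. Next row=LF[4]=0
  step 2: row=0, L[0]='f', prepend. Next row=LF[0]=5
  step 3: row=5, L[5]='f', prepend. Next row=LF[5]=7
  step 4: row=7, L[7]='g', prepend. Next row=LF[7]=10
  step 5: row=10, L[10]='g', prepend. Next row=LF[10]=11
  step 6: row=11, L[11]='f', prepend. Next row=LF[11]=8
  step 7: row=8, L[8]='e', prepend. Next row=LF[8]=3
  step 8: row=3, L[3]='f', prepend. Next row=LF[3]=6
  step 9: row=6, L[6]='e', prepend. Next row=LF[6]=2
  step 10: row=2, L[2]='e', prepend. Next row=LF[2]=1
  step 11: row=1, L[1]='g', prepend. Next row=LF[1]=9
  step 12: row=9, L[9]='e', prepend. Next row=LF[9]=4
Reversed output: egeefefggff$

Answer: egeefefggff$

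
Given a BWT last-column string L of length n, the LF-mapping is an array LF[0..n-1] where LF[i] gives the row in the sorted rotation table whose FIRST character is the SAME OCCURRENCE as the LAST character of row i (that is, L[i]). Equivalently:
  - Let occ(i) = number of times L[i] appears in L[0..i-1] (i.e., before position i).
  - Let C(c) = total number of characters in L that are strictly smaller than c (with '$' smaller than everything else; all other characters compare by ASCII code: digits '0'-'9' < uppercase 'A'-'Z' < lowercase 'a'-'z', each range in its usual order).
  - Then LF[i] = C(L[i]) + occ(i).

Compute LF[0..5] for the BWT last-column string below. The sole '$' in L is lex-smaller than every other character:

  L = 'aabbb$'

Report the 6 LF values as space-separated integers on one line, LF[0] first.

Char counts: '$':1, 'a':2, 'b':3
C (first-col start): C('$')=0, C('a')=1, C('b')=3
L[0]='a': occ=0, LF[0]=C('a')+0=1+0=1
L[1]='a': occ=1, LF[1]=C('a')+1=1+1=2
L[2]='b': occ=0, LF[2]=C('b')+0=3+0=3
L[3]='b': occ=1, LF[3]=C('b')+1=3+1=4
L[4]='b': occ=2, LF[4]=C('b')+2=3+2=5
L[5]='$': occ=0, LF[5]=C('$')+0=0+0=0

Answer: 1 2 3 4 5 0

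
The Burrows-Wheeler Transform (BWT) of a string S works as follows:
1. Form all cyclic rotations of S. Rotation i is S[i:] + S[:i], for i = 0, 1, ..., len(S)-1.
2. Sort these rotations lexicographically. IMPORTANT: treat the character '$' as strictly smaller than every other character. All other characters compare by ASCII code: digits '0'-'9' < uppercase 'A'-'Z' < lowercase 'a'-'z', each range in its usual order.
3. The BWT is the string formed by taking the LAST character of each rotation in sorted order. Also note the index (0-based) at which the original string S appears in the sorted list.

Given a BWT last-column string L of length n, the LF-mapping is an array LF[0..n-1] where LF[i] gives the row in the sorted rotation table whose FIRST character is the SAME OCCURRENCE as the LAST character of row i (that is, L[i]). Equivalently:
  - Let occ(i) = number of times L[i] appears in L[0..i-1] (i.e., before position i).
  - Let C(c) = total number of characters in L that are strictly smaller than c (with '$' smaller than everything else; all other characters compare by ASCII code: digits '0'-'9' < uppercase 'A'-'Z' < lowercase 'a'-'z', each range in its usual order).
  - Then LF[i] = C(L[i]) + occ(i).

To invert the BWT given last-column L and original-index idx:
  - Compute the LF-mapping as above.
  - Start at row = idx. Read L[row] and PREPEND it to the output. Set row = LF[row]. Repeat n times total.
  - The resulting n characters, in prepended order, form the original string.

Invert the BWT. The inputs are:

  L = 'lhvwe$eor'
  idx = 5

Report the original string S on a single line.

Answer: overwhel$

Derivation:
LF mapping: 4 3 7 8 1 0 2 5 6
Walk LF starting at row 5, prepending L[row]:
  step 1: row=5, L[5]='$', prepend. Next row=LF[5]=0
  step 2: row=0, L[0]='l', prepend. Next row=LF[0]=4
  step 3: row=4, L[4]='e', prepend. Next row=LF[4]=1
  step 4: row=1, L[1]='h', prepend. Next row=LF[1]=3
  step 5: row=3, L[3]='w', prepend. Next row=LF[3]=8
  step 6: row=8, L[8]='r', prepend. Next row=LF[8]=6
  step 7: row=6, L[6]='e', prepend. Next row=LF[6]=2
  step 8: row=2, L[2]='v', prepend. Next row=LF[2]=7
  step 9: row=7, L[7]='o', prepend. Next row=LF[7]=5
Reversed output: overwhel$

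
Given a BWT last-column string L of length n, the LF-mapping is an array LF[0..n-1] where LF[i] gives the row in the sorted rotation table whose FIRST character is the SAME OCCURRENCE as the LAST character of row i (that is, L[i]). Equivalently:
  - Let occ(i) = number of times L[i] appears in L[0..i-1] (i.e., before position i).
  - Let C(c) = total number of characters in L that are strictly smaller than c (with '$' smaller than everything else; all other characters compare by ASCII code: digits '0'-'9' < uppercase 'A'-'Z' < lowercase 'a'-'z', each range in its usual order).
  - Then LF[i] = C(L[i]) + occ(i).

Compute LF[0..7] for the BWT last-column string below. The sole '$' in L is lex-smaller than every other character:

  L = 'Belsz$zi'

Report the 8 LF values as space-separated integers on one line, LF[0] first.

Answer: 1 2 4 5 6 0 7 3

Derivation:
Char counts: '$':1, 'B':1, 'e':1, 'i':1, 'l':1, 's':1, 'z':2
C (first-col start): C('$')=0, C('B')=1, C('e')=2, C('i')=3, C('l')=4, C('s')=5, C('z')=6
L[0]='B': occ=0, LF[0]=C('B')+0=1+0=1
L[1]='e': occ=0, LF[1]=C('e')+0=2+0=2
L[2]='l': occ=0, LF[2]=C('l')+0=4+0=4
L[3]='s': occ=0, LF[3]=C('s')+0=5+0=5
L[4]='z': occ=0, LF[4]=C('z')+0=6+0=6
L[5]='$': occ=0, LF[5]=C('$')+0=0+0=0
L[6]='z': occ=1, LF[6]=C('z')+1=6+1=7
L[7]='i': occ=0, LF[7]=C('i')+0=3+0=3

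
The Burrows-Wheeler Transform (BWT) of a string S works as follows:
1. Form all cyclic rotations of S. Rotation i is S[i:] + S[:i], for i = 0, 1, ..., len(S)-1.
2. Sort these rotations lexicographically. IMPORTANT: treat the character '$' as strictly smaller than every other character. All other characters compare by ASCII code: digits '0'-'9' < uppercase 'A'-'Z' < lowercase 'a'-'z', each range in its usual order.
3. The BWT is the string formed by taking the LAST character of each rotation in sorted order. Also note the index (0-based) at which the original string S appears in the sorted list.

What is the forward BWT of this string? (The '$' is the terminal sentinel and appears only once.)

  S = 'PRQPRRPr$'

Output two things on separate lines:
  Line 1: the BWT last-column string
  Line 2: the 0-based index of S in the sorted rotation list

All 9 rotations (rotation i = S[i:]+S[:i]):
  rot[0] = PRQPRRPr$
  rot[1] = RQPRRPr$P
  rot[2] = QPRRPr$PR
  rot[3] = PRRPr$PRQ
  rot[4] = RRPr$PRQP
  rot[5] = RPr$PRQPR
  rot[6] = Pr$PRQPRR
  rot[7] = r$PRQPRRP
  rot[8] = $PRQPRRPr
Sorted (with $ < everything):
  sorted[0] = $PRQPRRPr  (last char: 'r')
  sorted[1] = PRQPRRPr$  (last char: '$')
  sorted[2] = PRRPr$PRQ  (last char: 'Q')
  sorted[3] = Pr$PRQPRR  (last char: 'R')
  sorted[4] = QPRRPr$PR  (last char: 'R')
  sorted[5] = RPr$PRQPR  (last char: 'R')
  sorted[6] = RQPRRPr$P  (last char: 'P')
  sorted[7] = RRPr$PRQP  (last char: 'P')
  sorted[8] = r$PRQPRRP  (last char: 'P')
Last column: r$QRRRPPP
Original string S is at sorted index 1

Answer: r$QRRRPPP
1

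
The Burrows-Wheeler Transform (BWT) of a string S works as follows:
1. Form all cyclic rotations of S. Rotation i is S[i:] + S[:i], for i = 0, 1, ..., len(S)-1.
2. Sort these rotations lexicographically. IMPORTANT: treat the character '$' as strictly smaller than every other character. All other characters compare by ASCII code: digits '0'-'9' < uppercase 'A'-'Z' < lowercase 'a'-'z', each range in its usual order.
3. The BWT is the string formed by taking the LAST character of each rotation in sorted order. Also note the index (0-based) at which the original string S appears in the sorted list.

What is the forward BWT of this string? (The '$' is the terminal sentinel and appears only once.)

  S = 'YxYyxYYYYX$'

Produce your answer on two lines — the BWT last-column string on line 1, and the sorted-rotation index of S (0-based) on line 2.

Answer: XYYYYx$xyYY
6

Derivation:
All 11 rotations (rotation i = S[i:]+S[:i]):
  rot[0] = YxYyxYYYYX$
  rot[1] = xYyxYYYYX$Y
  rot[2] = YyxYYYYX$Yx
  rot[3] = yxYYYYX$YxY
  rot[4] = xYYYYX$YxYy
  rot[5] = YYYYX$YxYyx
  rot[6] = YYYX$YxYyxY
  rot[7] = YYX$YxYyxYY
  rot[8] = YX$YxYyxYYY
  rot[9] = X$YxYyxYYYY
  rot[10] = $YxYyxYYYYX
Sorted (with $ < everything):
  sorted[0] = $YxYyxYYYYX  (last char: 'X')
  sorted[1] = X$YxYyxYYYY  (last char: 'Y')
  sorted[2] = YX$YxYyxYYY  (last char: 'Y')
  sorted[3] = YYX$YxYyxYY  (last char: 'Y')
  sorted[4] = YYYX$YxYyxY  (last char: 'Y')
  sorted[5] = YYYYX$YxYyx  (last char: 'x')
  sorted[6] = YxYyxYYYYX$  (last char: '$')
  sorted[7] = YyxYYYYX$Yx  (last char: 'x')
  sorted[8] = xYYYYX$YxYy  (last char: 'y')
  sorted[9] = xYyxYYYYX$Y  (last char: 'Y')
  sorted[10] = yxYYYYX$YxY  (last char: 'Y')
Last column: XYYYYx$xyYY
Original string S is at sorted index 6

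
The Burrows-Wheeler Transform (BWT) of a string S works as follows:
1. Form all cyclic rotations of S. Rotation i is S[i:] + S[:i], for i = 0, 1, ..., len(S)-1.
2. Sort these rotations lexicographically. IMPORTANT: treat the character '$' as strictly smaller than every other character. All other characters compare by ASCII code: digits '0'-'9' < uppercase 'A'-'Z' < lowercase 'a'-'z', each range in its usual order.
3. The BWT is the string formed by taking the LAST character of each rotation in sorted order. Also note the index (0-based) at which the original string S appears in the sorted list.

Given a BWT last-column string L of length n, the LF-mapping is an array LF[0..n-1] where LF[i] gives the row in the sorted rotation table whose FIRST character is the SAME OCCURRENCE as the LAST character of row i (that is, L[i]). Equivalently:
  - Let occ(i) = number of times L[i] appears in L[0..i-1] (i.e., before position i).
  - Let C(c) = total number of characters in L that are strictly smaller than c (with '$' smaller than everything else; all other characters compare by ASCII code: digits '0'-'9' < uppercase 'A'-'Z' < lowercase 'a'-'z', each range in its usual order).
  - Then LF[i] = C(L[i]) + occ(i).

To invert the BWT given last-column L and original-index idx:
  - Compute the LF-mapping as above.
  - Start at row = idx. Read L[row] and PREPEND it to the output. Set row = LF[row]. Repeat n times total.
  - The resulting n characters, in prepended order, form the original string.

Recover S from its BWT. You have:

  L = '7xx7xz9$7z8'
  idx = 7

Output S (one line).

LF mapping: 1 6 7 2 8 9 5 0 3 10 4
Walk LF starting at row 7, prepending L[row]:
  step 1: row=7, L[7]='$', prepend. Next row=LF[7]=0
  step 2: row=0, L[0]='7', prepend. Next row=LF[0]=1
  step 3: row=1, L[1]='x', prepend. Next row=LF[1]=6
  step 4: row=6, L[6]='9', prepend. Next row=LF[6]=5
  step 5: row=5, L[5]='z', prepend. Next row=LF[5]=9
  step 6: row=9, L[9]='z', prepend. Next row=LF[9]=10
  step 7: row=10, L[10]='8', prepend. Next row=LF[10]=4
  step 8: row=4, L[4]='x', prepend. Next row=LF[4]=8
  step 9: row=8, L[8]='7', prepend. Next row=LF[8]=3
  step 10: row=3, L[3]='7', prepend. Next row=LF[3]=2
  step 11: row=2, L[2]='x', prepend. Next row=LF[2]=7
Reversed output: x77x8zz9x7$

Answer: x77x8zz9x7$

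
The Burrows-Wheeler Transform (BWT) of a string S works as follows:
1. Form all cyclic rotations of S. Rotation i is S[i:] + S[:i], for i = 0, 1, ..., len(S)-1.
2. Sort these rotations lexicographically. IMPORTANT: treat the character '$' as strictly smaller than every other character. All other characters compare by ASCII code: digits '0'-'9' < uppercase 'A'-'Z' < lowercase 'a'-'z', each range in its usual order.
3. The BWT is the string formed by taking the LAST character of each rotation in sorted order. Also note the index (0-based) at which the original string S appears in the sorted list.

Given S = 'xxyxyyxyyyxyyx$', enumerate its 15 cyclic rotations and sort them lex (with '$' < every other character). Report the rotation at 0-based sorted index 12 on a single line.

All 15 rotations (rotation i = S[i:]+S[:i]):
  rot[0] = xxyxyyxyyyxyyx$
  rot[1] = xyxyyxyyyxyyx$x
  rot[2] = yxyyxyyyxyyx$xx
  rot[3] = xyyxyyyxyyx$xxy
  rot[4] = yyxyyyxyyx$xxyx
  rot[5] = yxyyyxyyx$xxyxy
  rot[6] = xyyyxyyx$xxyxyy
  rot[7] = yyyxyyx$xxyxyyx
  rot[8] = yyxyyx$xxyxyyxy
  rot[9] = yxyyx$xxyxyyxyy
  rot[10] = xyyx$xxyxyyxyyy
  rot[11] = yyx$xxyxyyxyyyx
  rot[12] = yx$xxyxyyxyyyxy
  rot[13] = x$xxyxyyxyyyxyy
  rot[14] = $xxyxyyxyyyxyyx
Sorted (with $ < everything):
  sorted[0] = $xxyxyyxyyyxyyx
  sorted[1] = x$xxyxyyxyyyxyy
  sorted[2] = xxyxyyxyyyxyyx$
  sorted[3] = xyxyyxyyyxyyx$x
  sorted[4] = xyyx$xxyxyyxyyy
  sorted[5] = xyyxyyyxyyx$xxy
  sorted[6] = xyyyxyyx$xxyxyy
  sorted[7] = yx$xxyxyyxyyyxy
  sorted[8] = yxyyx$xxyxyyxyy
  sorted[9] = yxyyxyyyxyyx$xx
  sorted[10] = yxyyyxyyx$xxyxy
  sorted[11] = yyx$xxyxyyxyyyx
  sorted[12] = yyxyyx$xxyxyyxy
  sorted[13] = yyxyyyxyyx$xxyx
  sorted[14] = yyyxyyx$xxyxyyx
sorted[12] = yyxyyx$xxyxyyxy

Answer: yyxyyx$xxyxyyxy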